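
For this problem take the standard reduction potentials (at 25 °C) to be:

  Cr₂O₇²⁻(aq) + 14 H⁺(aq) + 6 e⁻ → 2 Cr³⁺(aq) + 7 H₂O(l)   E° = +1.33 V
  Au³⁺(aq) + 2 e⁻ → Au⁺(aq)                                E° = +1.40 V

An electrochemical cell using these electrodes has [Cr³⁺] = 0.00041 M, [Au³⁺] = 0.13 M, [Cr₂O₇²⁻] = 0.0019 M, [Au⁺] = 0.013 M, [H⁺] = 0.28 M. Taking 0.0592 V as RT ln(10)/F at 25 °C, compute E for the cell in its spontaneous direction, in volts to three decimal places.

Au³⁺/Au⁺ is the cathode (higher E°), Cr₂O₇²⁻/Cr³⁺ the anode: E°cell = +1.40 − (+1.33) = +0.07 V, n = 6.
Overall: 3 Au³⁺(aq) + 2 Cr³⁺(aq) + 7 H₂O(l) → 3 Au⁺(aq) + Cr₂O₇²⁻(aq) + 14 H⁺(aq)
Q = [Au⁺]^3·[Cr₂O₇²⁻]·[H⁺]^14 / ([Au³⁺]^3·[Cr³⁺]^2); log Q = -6.687.
E = E° − (0.0592/n) log Q = +0.07 − (0.0592/6)(-6.687) = +0.136 V.

+0.136 V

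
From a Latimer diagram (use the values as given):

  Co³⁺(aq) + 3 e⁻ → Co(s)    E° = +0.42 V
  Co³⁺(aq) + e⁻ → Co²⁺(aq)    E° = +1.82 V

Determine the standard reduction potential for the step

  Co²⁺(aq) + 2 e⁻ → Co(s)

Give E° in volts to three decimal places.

-0.280 V

Sequential free energies add, so n₃E°₃ = n₁E°₁ + n₂E°₂.
With n₃ = 3, and the known step contributing 1×(+1.82) V, the unknown satisfies 2·E° = 3×(+0.42) − 1×(+1.82) = -0.560.
E° = -0.560 / 2 = -0.280 V.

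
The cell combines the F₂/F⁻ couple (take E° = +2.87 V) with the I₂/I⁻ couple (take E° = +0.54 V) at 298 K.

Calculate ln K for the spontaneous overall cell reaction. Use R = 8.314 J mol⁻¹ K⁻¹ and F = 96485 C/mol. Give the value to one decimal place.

181.5

Cathode: F₂/F⁻; anode: I₂/I⁻. E°cell = (+2.87) − (+0.54) = +2.33 V, with n = 2.
ΔG° = −nFE° = −RT ln K, so ln K = nFE°/(RT) = (2)(96485)(+2.33) / ((8.314)(298)) = 181.476.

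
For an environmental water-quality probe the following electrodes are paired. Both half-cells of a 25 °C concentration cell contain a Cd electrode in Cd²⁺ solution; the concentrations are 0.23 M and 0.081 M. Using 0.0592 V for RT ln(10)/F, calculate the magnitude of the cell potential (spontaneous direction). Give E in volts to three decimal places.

+0.013 V

For a concentration cell E°cell = 0. The 0.23 M side is the cathode (reduction is favoured where [Cd²⁺] is higher).
With n = 2, E = −(0.0592/2) log([Cd²⁺]ₐₙ/[Cd²⁺]꜀ₐₜ) = −(0.0592/2) log(0.081/0.23) = −(0.0592/2)(-0.453) = +0.013 V.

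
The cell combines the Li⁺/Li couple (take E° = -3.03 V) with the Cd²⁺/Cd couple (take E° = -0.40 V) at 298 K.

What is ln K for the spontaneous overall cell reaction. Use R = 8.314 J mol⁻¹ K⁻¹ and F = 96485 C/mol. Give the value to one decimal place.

Cathode: Cd²⁺/Cd; anode: Li⁺/Li. E°cell = (-0.40) − (-3.03) = +2.63 V, with n = 2.
ΔG° = −nFE° = −RT ln K, so ln K = nFE°/(RT) = (2)(96485)(+2.63) / ((8.314)(298)) = 204.842.

204.8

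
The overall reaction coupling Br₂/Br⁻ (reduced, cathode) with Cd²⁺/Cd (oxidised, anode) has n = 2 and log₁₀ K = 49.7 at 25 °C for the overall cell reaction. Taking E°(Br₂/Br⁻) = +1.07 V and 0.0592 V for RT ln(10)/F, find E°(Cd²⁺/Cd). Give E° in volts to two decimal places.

E°cell = (0.0592/n)·log K = (0.0592/2)(49.7) = +1.471 V.
Since Br₂/Br⁻ is the cathode and Cd²⁺/Cd the anode, E°cell = E°(Br₂/Br⁻) − E°(Cd²⁺/Cd).
So E°(Cd²⁺/Cd) = E°(Br₂/Br⁻) − E°cell = (+1.07) − (+1.471) = -0.40 V.

-0.40 V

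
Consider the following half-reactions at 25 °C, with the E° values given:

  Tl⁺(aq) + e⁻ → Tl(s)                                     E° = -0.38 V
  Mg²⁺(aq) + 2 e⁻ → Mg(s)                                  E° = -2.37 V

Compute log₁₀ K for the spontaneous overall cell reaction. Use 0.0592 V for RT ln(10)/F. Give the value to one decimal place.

Cathode: Tl⁺/Tl; anode: Mg²⁺/Mg. E°cell = +1.99 V, n = 2.
log K = nE°cell / 0.0592 = (2)(+1.99) / 0.0592 = 67.2.

67.2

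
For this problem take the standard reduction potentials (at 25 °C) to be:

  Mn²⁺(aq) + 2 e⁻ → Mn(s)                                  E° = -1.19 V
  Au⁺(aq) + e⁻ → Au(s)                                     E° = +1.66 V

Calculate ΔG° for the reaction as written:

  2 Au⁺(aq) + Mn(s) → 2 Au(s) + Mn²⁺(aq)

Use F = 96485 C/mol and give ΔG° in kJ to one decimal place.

As written, Au⁺/Au is reduced (cathode) and Mn²⁺/Mn is oxidised (anode), so E°cell = (+1.66) − (-1.19) = +2.85 V.
Balancing electrons gives n = 2.
ΔG° = −nFE° = −(2)(96485)(+2.85) = -549,964 J = -550.0 kJ.

-550.0 kJ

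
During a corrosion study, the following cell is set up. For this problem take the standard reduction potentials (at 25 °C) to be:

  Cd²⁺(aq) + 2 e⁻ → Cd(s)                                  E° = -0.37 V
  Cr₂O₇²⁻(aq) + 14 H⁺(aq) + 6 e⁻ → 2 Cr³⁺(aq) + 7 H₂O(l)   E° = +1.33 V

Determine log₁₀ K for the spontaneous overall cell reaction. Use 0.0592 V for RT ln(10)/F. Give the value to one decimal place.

Cathode: Cr₂O₇²⁻/Cr³⁺; anode: Cd²⁺/Cd. E°cell = +1.70 V, n = 6.
log K = nE°cell / 0.0592 = (6)(+1.70) / 0.0592 = 172.3.

172.3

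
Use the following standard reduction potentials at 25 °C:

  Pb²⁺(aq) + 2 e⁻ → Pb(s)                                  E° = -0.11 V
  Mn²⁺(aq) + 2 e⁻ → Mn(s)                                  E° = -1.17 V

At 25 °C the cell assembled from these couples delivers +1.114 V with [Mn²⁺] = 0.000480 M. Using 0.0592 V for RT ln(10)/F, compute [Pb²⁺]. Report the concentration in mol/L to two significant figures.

Pb²⁺/Pb is the cathode, Mn²⁺/Mn the anode: E°cell = +1.06 V, n = 2.
Overall reaction: Pb²⁺(aq) + Mn(s) → Pb(s) + Mn²⁺(aq); Q = [Mn²⁺]^1/[Pb²⁺]^1.
From E = E° − (0.0592/n) log Q: log Q = (E° − E)·n/0.0592 = (+1.06 − (+1.114))·2/0.0592 = -1.8243.
So 1·log[Pb²⁺] = 1·log(0.00048) − log Q = -3.3188 − (-1.8243) = -1.4945; [Pb²⁺] = 10^(-1.4945) ≈ 0.032 M.

0.032 M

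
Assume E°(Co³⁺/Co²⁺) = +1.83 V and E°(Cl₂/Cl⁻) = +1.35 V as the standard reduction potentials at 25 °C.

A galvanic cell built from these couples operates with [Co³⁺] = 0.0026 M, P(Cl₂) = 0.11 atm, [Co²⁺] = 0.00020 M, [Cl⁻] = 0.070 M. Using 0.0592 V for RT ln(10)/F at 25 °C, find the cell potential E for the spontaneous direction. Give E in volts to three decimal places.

Co³⁺/Co²⁺ is the cathode (higher E°), Cl₂/Cl⁻ the anode: E°cell = +1.83 − (+1.35) = +0.48 V, n = 2.
Overall: 2 Co³⁺(aq) + 2 Cl⁻(aq) → 2 Co²⁺(aq) + Cl₂(g)
Q = [Co²⁺]^2·P(Cl₂) / ([Co³⁺]^2·[Cl⁻]^2); log Q = -0.877.
E = E° − (0.0592/n) log Q = +0.48 − (0.0592/2)(-0.877) = +0.506 V.

+0.506 V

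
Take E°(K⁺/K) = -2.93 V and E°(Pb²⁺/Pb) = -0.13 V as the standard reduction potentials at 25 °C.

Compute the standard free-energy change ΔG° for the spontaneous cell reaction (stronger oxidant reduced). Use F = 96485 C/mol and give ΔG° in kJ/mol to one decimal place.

Pb²⁺/Pb (E° = -0.13 V) is the cathode; K⁺/K (E° = -2.93 V) is the anode, so E°cell = +2.80 V.
Balancing electrons gives n = 2 (lcm of 2 and 1).
ΔG° = −nFE° = −(2)(96485)(+2.80) = -540,316 J = -540.3 kJ/mol.

-540.3 kJ/mol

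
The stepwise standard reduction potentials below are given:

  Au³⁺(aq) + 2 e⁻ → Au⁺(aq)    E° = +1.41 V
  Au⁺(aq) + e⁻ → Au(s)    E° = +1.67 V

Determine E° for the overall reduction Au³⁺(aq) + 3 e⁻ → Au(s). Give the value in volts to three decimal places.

+1.497 V

Adding the free-energy changes (−nFE°) of the two steps gives −n₃FE°₃ = −n₁FE°₁ − n₂FE°₂.
E°₃ = (2×+1.41 + 1×+1.67) / 3 = (+4.490) / 3 = +1.497 V.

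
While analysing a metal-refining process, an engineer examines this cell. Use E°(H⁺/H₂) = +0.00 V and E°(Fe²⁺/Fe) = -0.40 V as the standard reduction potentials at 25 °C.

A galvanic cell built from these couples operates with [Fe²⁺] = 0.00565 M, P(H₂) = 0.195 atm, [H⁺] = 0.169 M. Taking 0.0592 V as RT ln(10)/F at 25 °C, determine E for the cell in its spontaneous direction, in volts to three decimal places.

+0.442 V

H⁺/H₂ is the cathode (higher E°), Fe²⁺/Fe the anode: E°cell = +0.00 − (-0.40) = +0.40 V, n = 2.
Overall: 2 H⁺(aq) + Fe(s) → H₂(g) + Fe²⁺(aq)
Q = P(H₂)·[Fe²⁺] / ([H⁺]^2); log Q = -1.414.
E = E° − (0.0592/n) log Q = +0.40 − (0.0592/2)(-1.414) = +0.442 V.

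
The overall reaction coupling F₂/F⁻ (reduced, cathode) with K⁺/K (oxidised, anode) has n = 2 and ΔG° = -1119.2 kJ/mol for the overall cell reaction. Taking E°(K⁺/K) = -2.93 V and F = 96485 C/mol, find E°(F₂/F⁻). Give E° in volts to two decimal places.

E°cell = −ΔG°/(nF) = −(-1119.2×10³)/((2)(96485)) = +5.800 V.
Since F₂/F⁻ is the cathode and K⁺/K the anode, E°cell = E°(F₂/F⁻) − E°(K⁺/K).
So E°(F₂/F⁻) = E°cell + E°(K⁺/K) = +5.800 + (-2.93) = +2.87 V.

+2.87 V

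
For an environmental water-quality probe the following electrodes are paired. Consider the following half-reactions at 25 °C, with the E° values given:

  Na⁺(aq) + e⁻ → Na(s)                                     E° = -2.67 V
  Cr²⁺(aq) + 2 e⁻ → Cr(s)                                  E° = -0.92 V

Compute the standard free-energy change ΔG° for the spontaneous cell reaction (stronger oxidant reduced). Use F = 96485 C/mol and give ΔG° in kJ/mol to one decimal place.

-337.7 kJ/mol

Cr²⁺/Cr (E° = -0.92 V) is the cathode; Na⁺/Na (E° = -2.67 V) is the anode, so E°cell = +1.75 V.
Balancing electrons gives n = 2 (lcm of 2 and 1).
ΔG° = −nFE° = −(2)(96485)(+1.75) = -337,698 J = -337.7 kJ/mol.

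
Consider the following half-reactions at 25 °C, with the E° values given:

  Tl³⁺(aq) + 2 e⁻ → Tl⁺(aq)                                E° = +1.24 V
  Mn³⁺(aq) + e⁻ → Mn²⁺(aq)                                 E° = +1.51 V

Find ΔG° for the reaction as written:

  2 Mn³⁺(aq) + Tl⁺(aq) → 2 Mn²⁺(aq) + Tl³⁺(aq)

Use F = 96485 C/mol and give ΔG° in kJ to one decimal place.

-52.1 kJ

As written, Mn³⁺/Mn²⁺ is reduced (cathode) and Tl³⁺/Tl⁺ is oxidised (anode), so E°cell = (+1.51) − (+1.24) = +0.27 V.
Balancing electrons gives n = 2.
ΔG° = −nFE° = −(2)(96485)(+0.27) = -52,102 J = -52.1 kJ.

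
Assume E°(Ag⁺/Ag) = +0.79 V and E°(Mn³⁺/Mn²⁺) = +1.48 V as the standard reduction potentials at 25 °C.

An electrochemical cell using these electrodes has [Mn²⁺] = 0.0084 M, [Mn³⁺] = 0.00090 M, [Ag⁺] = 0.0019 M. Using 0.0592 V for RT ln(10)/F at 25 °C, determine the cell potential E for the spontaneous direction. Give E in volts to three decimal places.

Mn³⁺/Mn²⁺ is the cathode (higher E°), Ag⁺/Ag the anode: E°cell = +1.48 − (+0.79) = +0.69 V, n = 1.
Overall: Mn³⁺(aq) + Ag(s) → Mn²⁺(aq) + Ag⁺(aq)
Q = [Mn²⁺]·[Ag⁺] / ([Mn³⁺]); log Q = -1.751.
E = E° − (0.0592/n) log Q = +0.69 − (0.0592/1)(-1.751) = +0.794 V.

+0.794 V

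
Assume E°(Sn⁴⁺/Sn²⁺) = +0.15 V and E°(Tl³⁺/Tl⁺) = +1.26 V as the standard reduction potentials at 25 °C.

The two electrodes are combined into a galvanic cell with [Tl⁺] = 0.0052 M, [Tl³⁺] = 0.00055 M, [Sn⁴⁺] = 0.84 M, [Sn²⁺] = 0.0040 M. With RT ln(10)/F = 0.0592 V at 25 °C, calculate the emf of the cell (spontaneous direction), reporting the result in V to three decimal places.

+1.012 V

Tl³⁺/Tl⁺ is the cathode (higher E°), Sn⁴⁺/Sn²⁺ the anode: E°cell = +1.26 − (+0.15) = +1.11 V, n = 2.
Overall: Tl³⁺(aq) + Sn²⁺(aq) → Tl⁺(aq) + Sn⁴⁺(aq)
Q = [Tl⁺]·[Sn⁴⁺] / ([Tl³⁺]·[Sn²⁺]); log Q = 3.298.
E = E° − (0.0592/n) log Q = +1.11 − (0.0592/2)(3.298) = +1.012 V.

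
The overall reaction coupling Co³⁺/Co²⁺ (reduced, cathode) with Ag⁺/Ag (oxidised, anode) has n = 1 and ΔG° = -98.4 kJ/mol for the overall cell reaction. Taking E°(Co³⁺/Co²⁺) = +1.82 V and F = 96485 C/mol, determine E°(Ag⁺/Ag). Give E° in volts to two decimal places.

+0.80 V

E°cell = −ΔG°/(nF) = −(-98.4×10³)/((1)(96485)) = +1.020 V.
Since Co³⁺/Co²⁺ is the cathode and Ag⁺/Ag the anode, E°cell = E°(Co³⁺/Co²⁺) − E°(Ag⁺/Ag).
So E°(Ag⁺/Ag) = E°(Co³⁺/Co²⁺) − E°cell = (+1.82) − (+1.020) = +0.80 V.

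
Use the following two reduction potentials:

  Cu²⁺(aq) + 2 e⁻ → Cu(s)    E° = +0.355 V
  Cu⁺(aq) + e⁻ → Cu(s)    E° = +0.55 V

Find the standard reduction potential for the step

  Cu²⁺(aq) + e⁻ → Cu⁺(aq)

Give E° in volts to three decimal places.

+0.160 V

Sequential free energies add, so n₃E°₃ = n₁E°₁ + n₂E°₂.
With n₃ = 2, and the known step contributing 1×(+0.55) V, the unknown satisfies 1·E° = 2×(+0.355) − 1×(+0.55) = +0.160.
E° = +0.160 / 1 = +0.160 V.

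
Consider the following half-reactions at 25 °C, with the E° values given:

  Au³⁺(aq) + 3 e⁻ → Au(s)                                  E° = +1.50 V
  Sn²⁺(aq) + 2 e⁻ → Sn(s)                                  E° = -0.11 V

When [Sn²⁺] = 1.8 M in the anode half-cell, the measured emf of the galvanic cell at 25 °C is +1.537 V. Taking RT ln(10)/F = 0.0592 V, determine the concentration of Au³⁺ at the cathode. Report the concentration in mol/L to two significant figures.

Au³⁺/Au is the cathode, Sn²⁺/Sn the anode: E°cell = +1.61 V, n = 6.
Overall reaction: 2 Au³⁺(aq) + 3 Sn(s) → 2 Au(s) + 3 Sn²⁺(aq); Q = [Sn²⁺]^3/[Au³⁺]^2.
From E = E° − (0.0592/n) log Q: log Q = (E° − E)·n/0.0592 = (+1.61 − (+1.537))·6/0.0592 = 7.3986.
So 2·log[Au³⁺] = 3·log(1.8) − log Q = 0.7658 − (7.3986) = -6.6328; log[Au³⁺] = -6.6328 / 2 = -3.3164; [Au³⁺] = 10^(-3.3164) ≈ 0.00048 M.

0.00048 M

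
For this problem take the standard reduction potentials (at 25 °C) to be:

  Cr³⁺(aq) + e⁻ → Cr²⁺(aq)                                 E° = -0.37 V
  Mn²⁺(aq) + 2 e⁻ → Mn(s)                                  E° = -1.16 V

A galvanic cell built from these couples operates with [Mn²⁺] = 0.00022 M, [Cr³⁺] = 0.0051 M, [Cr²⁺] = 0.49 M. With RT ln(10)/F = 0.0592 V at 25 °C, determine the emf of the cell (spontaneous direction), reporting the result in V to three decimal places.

Cr³⁺/Cr²⁺ is the cathode (higher E°), Mn²⁺/Mn the anode: E°cell = -0.37 − (-1.16) = +0.79 V, n = 2.
Overall: 2 Cr³⁺(aq) + Mn(s) → 2 Cr²⁺(aq) + Mn²⁺(aq)
Q = [Cr²⁺]^2·[Mn²⁺] / ([Cr³⁺]^2); log Q = 0.308.
E = E° − (0.0592/n) log Q = +0.79 − (0.0592/2)(0.308) = +0.781 V.

+0.781 V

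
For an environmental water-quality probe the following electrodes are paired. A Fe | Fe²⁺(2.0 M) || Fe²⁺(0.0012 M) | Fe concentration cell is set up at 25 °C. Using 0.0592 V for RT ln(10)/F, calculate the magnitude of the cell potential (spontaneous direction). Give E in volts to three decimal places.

+0.095 V

For a concentration cell E°cell = 0. The 2.0 M side is the cathode (reduction is favoured where [Fe²⁺] is higher).
With n = 2, E = −(0.0592/2) log([Fe²⁺]ₐₙ/[Fe²⁺]꜀ₐₜ) = −(0.0592/2) log(0.0012/2) = −(0.0592/2)(-3.222) = +0.095 V.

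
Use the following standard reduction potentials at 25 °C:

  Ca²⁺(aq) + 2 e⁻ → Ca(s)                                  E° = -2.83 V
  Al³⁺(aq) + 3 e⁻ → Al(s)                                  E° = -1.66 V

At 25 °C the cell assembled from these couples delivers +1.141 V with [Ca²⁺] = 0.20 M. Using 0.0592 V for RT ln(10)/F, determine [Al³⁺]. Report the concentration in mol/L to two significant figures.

Al³⁺/Al is the cathode, Ca²⁺/Ca the anode: E°cell = +1.17 V, n = 6.
Overall reaction: 2 Al³⁺(aq) + 3 Ca(s) → 2 Al(s) + 3 Ca²⁺(aq); Q = [Ca²⁺]^3/[Al³⁺]^2.
From E = E° − (0.0592/n) log Q: log Q = (E° − E)·n/0.0592 = (+1.17 − (+1.141))·6/0.0592 = 2.9392.
So 2·log[Al³⁺] = 3·log(0.2) − log Q = -2.0969 − (2.9392) = -5.0361; log[Al³⁺] = -5.0361 / 2 = -2.5181; [Al³⁺] = 10^(-2.5181) ≈ 0.0030 M.

0.0030 M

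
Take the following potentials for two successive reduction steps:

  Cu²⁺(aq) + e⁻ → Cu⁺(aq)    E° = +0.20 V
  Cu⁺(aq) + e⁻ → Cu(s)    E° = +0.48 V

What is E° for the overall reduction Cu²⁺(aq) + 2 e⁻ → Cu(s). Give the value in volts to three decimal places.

Standard free energies of sequential steps add: ΔG°₃ = ΔG°₁ + ΔG°₂, so n₃E°₃ = n₁E°₁ + n₂E°₂.
E°₃ = (1×+0.20 + 1×+0.48) / 2 = (+0.680) / 2 = +0.340 V.

+0.340 V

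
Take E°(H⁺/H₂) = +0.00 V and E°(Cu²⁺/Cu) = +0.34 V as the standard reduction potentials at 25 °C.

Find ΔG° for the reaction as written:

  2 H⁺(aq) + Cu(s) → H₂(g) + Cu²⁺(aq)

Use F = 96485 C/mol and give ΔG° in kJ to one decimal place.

As written, H⁺/H₂ is reduced (cathode) and Cu²⁺/Cu is oxidised (anode), so E°cell = (+0.00) − (+0.34) = -0.34 V.
Balancing electrons gives n = 2.
ΔG° = −nFE° = −(2)(96485)(-0.34) = 65,610 J = +65.6 kJ.

+65.6 kJ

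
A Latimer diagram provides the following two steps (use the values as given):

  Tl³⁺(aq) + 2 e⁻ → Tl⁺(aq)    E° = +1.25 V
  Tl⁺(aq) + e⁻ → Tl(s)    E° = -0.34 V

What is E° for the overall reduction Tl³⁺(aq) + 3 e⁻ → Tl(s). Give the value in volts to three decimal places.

+0.720 V

Standard free energies of sequential steps add: ΔG°₃ = ΔG°₁ + ΔG°₂, so n₃E°₃ = n₁E°₁ + n₂E°₂.
E°₃ = (2×+1.25 + 1×-0.34) / 3 = (+2.160) / 3 = +0.720 V.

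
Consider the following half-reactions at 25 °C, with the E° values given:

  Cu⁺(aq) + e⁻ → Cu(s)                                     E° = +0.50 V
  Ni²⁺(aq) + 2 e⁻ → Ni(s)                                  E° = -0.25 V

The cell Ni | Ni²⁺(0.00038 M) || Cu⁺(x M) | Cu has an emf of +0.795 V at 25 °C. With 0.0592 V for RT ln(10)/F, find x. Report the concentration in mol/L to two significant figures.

0.11 M

Cu⁺/Cu is the cathode, Ni²⁺/Ni the anode: E°cell = +0.75 V, n = 2.
Overall reaction: 2 Cu⁺(aq) + Ni(s) → 2 Cu(s) + Ni²⁺(aq); Q = [Ni²⁺]^1/[Cu⁺]^2.
From E = E° − (0.0592/n) log Q: log Q = (E° − E)·n/0.0592 = (+0.75 − (+0.795))·2/0.0592 = -1.5203.
So 2·log[Cu⁺] = 1·log(0.00038) − log Q = -3.4202 − (-1.5203) = -1.8999; log[Cu⁺] = -1.8999 / 2 = -0.9499; [Cu⁺] = 10^(-0.9499) ≈ 0.11 M.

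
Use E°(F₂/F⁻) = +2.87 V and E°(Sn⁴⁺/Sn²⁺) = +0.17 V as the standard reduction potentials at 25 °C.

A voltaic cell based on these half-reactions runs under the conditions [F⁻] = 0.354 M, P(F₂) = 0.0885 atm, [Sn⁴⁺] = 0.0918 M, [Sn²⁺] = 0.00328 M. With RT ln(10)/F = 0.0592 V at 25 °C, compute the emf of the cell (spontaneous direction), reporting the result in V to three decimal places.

F₂/F⁻ is the cathode (higher E°), Sn⁴⁺/Sn²⁺ the anode: E°cell = +2.87 − (+0.17) = +2.70 V, n = 2.
Overall: F₂(g) + Sn²⁺(aq) → 2 F⁻(aq) + Sn⁴⁺(aq)
Q = [F⁻]^2·[Sn⁴⁺] / (P(F₂)·[Sn²⁺]); log Q = 1.598.
E = E° − (0.0592/n) log Q = +2.70 − (0.0592/2)(1.598) = +2.653 V.

+2.653 V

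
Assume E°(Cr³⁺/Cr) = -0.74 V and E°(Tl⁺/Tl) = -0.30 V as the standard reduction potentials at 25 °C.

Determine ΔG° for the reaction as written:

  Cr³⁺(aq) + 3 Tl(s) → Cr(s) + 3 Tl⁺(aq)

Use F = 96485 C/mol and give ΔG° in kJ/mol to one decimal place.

+127.4 kJ/mol

As written, Cr³⁺/Cr is reduced (cathode) and Tl⁺/Tl is oxidised (anode), so E°cell = (-0.74) − (-0.30) = -0.44 V.
Balancing electrons gives n = 3.
ΔG° = −nFE° = −(3)(96485)(-0.44) = 127,360 J = +127.4 kJ/mol.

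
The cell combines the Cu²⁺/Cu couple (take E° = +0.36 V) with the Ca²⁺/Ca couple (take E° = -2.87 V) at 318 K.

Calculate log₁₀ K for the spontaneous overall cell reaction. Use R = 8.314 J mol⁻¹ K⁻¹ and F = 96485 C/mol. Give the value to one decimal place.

102.4

Cathode: Cu²⁺/Cu; anode: Ca²⁺/Ca. E°cell = (+0.36) − (-2.87) = +3.23 V, with n = 2.
ΔG° = −nFE° = −RT ln K, so ln K = nFE°/(RT) = (2)(96485)(+3.23) / ((8.314)(318)) = 235.752.
log₁₀ K = 235.752 / ln 10 = 102.4.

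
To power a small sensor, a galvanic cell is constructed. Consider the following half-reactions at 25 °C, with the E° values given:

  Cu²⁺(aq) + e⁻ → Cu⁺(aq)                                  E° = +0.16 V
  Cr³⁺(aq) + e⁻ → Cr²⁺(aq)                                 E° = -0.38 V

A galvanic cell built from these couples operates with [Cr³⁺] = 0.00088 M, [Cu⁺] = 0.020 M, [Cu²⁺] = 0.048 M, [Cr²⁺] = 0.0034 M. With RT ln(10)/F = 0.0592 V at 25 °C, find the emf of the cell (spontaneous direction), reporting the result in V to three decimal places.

Cu²⁺/Cu⁺ is the cathode (higher E°), Cr³⁺/Cr²⁺ the anode: E°cell = +0.16 − (-0.38) = +0.54 V, n = 1.
Overall: Cu²⁺(aq) + Cr²⁺(aq) → Cu⁺(aq) + Cr³⁺(aq)
Q = [Cu⁺]·[Cr³⁺] / ([Cu²⁺]·[Cr²⁺]); log Q = -0.967.
E = E° − (0.0592/n) log Q = +0.54 − (0.0592/1)(-0.967) = +0.597 V.

+0.597 V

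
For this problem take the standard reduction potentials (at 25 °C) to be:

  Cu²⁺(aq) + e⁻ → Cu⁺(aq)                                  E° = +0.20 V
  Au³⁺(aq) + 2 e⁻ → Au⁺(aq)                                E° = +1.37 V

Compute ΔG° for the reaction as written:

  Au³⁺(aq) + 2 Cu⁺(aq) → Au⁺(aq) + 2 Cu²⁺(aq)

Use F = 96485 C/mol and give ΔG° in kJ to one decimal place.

-225.8 kJ

As written, Au³⁺/Au⁺ is reduced (cathode) and Cu²⁺/Cu⁺ is oxidised (anode), so E°cell = (+1.37) − (+0.20) = +1.17 V.
Balancing electrons gives n = 2.
ΔG° = −nFE° = −(2)(96485)(+1.17) = -225,775 J = -225.8 kJ.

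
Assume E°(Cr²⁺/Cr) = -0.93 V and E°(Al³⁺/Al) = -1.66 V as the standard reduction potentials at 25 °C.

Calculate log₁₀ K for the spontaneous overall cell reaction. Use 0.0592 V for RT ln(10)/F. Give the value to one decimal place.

Cathode: Cr²⁺/Cr; anode: Al³⁺/Al. E°cell = +0.73 V, n = 6.
log K = nE°cell / 0.0592 = (6)(+0.73) / 0.0592 = 74.0.

74.0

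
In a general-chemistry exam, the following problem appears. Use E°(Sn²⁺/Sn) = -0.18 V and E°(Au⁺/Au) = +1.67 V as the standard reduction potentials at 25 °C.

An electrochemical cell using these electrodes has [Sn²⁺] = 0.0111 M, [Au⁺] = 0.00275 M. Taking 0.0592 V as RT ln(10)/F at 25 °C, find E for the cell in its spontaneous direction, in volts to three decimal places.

+1.756 V

Au⁺/Au is the cathode (higher E°), Sn²⁺/Sn the anode: E°cell = +1.67 − (-0.18) = +1.85 V, n = 2.
Overall: 2 Au⁺(aq) + Sn(s) → 2 Au(s) + Sn²⁺(aq)
Q = [Sn²⁺] / ([Au⁺]^2); log Q = 3.167.
E = E° − (0.0592/n) log Q = +1.85 − (0.0592/2)(3.167) = +1.756 V.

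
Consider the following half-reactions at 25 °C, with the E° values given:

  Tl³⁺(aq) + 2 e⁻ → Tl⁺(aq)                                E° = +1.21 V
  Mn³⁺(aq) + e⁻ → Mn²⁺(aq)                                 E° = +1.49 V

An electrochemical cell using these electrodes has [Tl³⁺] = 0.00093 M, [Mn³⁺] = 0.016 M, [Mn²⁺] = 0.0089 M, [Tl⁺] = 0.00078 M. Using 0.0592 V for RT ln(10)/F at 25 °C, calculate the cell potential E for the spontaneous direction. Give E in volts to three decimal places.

+0.293 V

Mn³⁺/Mn²⁺ is the cathode (higher E°), Tl³⁺/Tl⁺ the anode: E°cell = +1.49 − (+1.21) = +0.28 V, n = 2.
Overall: 2 Mn³⁺(aq) + Tl⁺(aq) → 2 Mn²⁺(aq) + Tl³⁺(aq)
Q = [Mn²⁺]^2·[Tl³⁺] / ([Mn³⁺]^2·[Tl⁺]); log Q = -0.433.
E = E° − (0.0592/n) log Q = +0.28 − (0.0592/2)(-0.433) = +0.293 V.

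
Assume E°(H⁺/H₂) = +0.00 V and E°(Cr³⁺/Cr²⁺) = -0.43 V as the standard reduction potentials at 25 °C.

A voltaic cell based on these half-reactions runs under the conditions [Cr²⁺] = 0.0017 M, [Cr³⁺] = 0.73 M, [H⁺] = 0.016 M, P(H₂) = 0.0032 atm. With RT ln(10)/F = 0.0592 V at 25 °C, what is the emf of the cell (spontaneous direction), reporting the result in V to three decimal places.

H⁺/H₂ is the cathode (higher E°), Cr³⁺/Cr²⁺ the anode: E°cell = +0.00 − (-0.43) = +0.43 V, n = 2.
Overall: 2 H⁺(aq) + 2 Cr²⁺(aq) → H₂(g) + 2 Cr³⁺(aq)
Q = P(H₂)·[Cr³⁺]^2 / ([H⁺]^2·[Cr²⁺]^2); log Q = 6.363.
E = E° − (0.0592/n) log Q = +0.43 − (0.0592/2)(6.363) = +0.242 V.

+0.242 V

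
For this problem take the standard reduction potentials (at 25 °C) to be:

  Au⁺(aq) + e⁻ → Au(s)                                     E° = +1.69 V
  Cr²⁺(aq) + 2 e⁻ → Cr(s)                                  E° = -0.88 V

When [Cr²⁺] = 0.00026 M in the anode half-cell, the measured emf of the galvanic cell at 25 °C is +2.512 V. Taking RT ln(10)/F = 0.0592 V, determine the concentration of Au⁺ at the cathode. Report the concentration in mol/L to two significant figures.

Au⁺/Au is the cathode, Cr²⁺/Cr the anode: E°cell = +2.57 V, n = 2.
Overall reaction: 2 Au⁺(aq) + Cr(s) → 2 Au(s) + Cr²⁺(aq); Q = [Cr²⁺]^1/[Au⁺]^2.
From E = E° − (0.0592/n) log Q: log Q = (E° − E)·n/0.0592 = (+2.57 − (+2.512))·2/0.0592 = 1.9595.
So 2·log[Au⁺] = 1·log(0.00026) − log Q = -3.5850 − (1.9595) = -5.5445; log[Au⁺] = -5.5445 / 2 = -2.7723; [Au⁺] = 10^(-2.7723) ≈ 0.0017 M.

0.0017 M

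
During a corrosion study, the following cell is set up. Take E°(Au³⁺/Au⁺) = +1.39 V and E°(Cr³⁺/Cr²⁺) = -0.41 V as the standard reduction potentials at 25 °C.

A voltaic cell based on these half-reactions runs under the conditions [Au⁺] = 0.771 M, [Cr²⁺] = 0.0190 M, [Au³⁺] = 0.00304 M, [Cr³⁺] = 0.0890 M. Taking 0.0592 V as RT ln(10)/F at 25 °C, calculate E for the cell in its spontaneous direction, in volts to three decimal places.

Au³⁺/Au⁺ is the cathode (higher E°), Cr³⁺/Cr²⁺ the anode: E°cell = +1.39 − (-0.41) = +1.80 V, n = 2.
Overall: Au³⁺(aq) + 2 Cr²⁺(aq) → Au⁺(aq) + 2 Cr³⁺(aq)
Q = [Au⁺]·[Cr³⁺]^2 / ([Au³⁺]·[Cr²⁺]^2); log Q = 3.745.
E = E° − (0.0592/n) log Q = +1.80 − (0.0592/2)(3.745) = +1.689 V.

+1.689 V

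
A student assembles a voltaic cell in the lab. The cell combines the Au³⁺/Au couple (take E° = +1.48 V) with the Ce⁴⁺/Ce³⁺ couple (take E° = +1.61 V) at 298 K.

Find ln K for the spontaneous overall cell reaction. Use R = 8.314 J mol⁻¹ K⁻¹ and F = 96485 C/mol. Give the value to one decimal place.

15.2

Cathode: Ce⁴⁺/Ce³⁺; anode: Au³⁺/Au. E°cell = (+1.61) − (+1.48) = +0.13 V, with n = 3.
ΔG° = −nFE° = −RT ln K, so ln K = nFE°/(RT) = (3)(96485)(+0.13) / ((8.314)(298)) = 15.188.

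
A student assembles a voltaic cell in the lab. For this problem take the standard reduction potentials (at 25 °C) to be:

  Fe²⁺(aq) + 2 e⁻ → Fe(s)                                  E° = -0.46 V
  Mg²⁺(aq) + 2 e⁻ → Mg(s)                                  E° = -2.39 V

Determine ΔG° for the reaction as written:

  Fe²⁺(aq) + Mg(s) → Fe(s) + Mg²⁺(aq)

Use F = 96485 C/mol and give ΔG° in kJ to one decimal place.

As written, Fe²⁺/Fe is reduced (cathode) and Mg²⁺/Mg is oxidised (anode), so E°cell = (-0.46) − (-2.39) = +1.93 V.
Balancing electrons gives n = 2.
ΔG° = −nFE° = −(2)(96485)(+1.93) = -372,432 J = -372.4 kJ.

-372.4 kJ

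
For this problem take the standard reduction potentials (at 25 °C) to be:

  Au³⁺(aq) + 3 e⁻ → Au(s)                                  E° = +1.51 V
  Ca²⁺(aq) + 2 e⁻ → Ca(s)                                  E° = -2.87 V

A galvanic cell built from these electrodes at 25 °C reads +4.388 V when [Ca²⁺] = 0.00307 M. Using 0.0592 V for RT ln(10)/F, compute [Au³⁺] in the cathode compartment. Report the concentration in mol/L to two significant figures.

0.00043 M

Au³⁺/Au is the cathode, Ca²⁺/Ca the anode: E°cell = +4.38 V, n = 6.
Overall reaction: 2 Au³⁺(aq) + 3 Ca(s) → 2 Au(s) + 3 Ca²⁺(aq); Q = [Ca²⁺]^3/[Au³⁺]^2.
From E = E° − (0.0592/n) log Q: log Q = (E° − E)·n/0.0592 = (+4.38 − (+4.388))·6/0.0592 = -0.8108.
So 2·log[Au³⁺] = 3·log(0.00307) − log Q = -7.5386 − (-0.8108) = -6.7278; log[Au³⁺] = -6.7278 / 2 = -3.3639; [Au³⁺] = 10^(-3.3639) ≈ 0.00043 M.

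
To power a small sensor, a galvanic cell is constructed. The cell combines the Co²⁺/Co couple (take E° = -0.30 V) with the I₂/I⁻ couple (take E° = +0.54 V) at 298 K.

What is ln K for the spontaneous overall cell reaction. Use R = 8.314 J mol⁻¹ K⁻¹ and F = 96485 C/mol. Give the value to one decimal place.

65.4

Cathode: I₂/I⁻; anode: Co²⁺/Co. E°cell = (+0.54) − (-0.30) = +0.84 V, with n = 2.
ΔG° = −nFE° = −RT ln K, so ln K = nFE°/(RT) = (2)(96485)(+0.84) / ((8.314)(298)) = 65.425.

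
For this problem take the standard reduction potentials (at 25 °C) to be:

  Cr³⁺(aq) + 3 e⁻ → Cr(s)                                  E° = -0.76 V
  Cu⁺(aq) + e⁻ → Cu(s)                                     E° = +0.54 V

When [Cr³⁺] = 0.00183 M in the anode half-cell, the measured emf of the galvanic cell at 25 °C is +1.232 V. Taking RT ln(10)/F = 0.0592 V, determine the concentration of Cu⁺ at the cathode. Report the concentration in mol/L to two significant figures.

0.0087 M

Cu⁺/Cu is the cathode, Cr³⁺/Cr the anode: E°cell = +1.30 V, n = 3.
Overall reaction: 3 Cu⁺(aq) + Cr(s) → 3 Cu(s) + Cr³⁺(aq); Q = [Cr³⁺]^1/[Cu⁺]^3.
From E = E° − (0.0592/n) log Q: log Q = (E° − E)·n/0.0592 = (+1.30 − (+1.232))·3/0.0592 = 3.4459.
So 3·log[Cu⁺] = 1·log(0.00183) − log Q = -2.7375 − (3.4459) = -6.1834; log[Cu⁺] = -6.1834 / 3 = -2.0611; [Cu⁺] = 10^(-2.0611) ≈ 0.0087 M.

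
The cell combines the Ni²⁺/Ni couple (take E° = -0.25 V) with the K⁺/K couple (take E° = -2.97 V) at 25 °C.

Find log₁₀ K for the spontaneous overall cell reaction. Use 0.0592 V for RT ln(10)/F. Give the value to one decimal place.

91.9

Cathode: Ni²⁺/Ni; anode: K⁺/K. E°cell = +2.72 V, n = 2.
log K = nE°cell / 0.0592 = (2)(+2.72) / 0.0592 = 91.9.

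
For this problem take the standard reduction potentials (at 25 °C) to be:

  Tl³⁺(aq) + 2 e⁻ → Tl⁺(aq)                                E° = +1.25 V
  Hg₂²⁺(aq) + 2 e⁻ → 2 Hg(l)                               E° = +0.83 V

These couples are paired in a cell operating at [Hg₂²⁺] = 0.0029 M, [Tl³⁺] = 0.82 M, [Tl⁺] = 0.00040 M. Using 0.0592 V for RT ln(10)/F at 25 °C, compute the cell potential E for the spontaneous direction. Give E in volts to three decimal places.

+0.593 V

Tl³⁺/Tl⁺ is the cathode (higher E°), Hg₂²⁺/Hg the anode: E°cell = +1.25 − (+0.83) = +0.42 V, n = 2.
Overall: Tl³⁺(aq) + 2 Hg(l) → Tl⁺(aq) + Hg₂²⁺(aq)
Q = [Tl⁺]·[Hg₂²⁺] / ([Tl³⁺]); log Q = -5.849.
E = E° − (0.0592/n) log Q = +0.42 − (0.0592/2)(-5.849) = +0.593 V.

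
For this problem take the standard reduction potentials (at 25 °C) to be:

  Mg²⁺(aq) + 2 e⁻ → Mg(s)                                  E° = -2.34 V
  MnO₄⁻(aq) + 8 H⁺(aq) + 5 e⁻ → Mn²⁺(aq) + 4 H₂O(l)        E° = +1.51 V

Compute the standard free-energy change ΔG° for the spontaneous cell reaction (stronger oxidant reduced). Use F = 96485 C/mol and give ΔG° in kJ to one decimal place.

-3714.7 kJ

MnO₄⁻/Mn²⁺ (E° = +1.51 V) is the cathode; Mg²⁺/Mg (E° = -2.34 V) is the anode, so E°cell = +3.85 V.
Balancing electrons gives n = 10 (lcm of 5 and 2).
ΔG° = −nFE° = −(10)(96485)(+3.85) = -3,714,672 J = -3714.7 kJ.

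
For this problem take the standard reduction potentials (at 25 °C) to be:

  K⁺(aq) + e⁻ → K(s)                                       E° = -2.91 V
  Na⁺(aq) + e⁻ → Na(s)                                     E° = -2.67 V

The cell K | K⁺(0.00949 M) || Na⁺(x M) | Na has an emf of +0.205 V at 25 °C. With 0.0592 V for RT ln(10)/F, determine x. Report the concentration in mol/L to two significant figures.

Na⁺/Na is the cathode, K⁺/K the anode: E°cell = +0.24 V, n = 1.
Overall reaction: Na⁺(aq) + K(s) → Na(s) + K⁺(aq); Q = [K⁺]^1/[Na⁺]^1.
From E = E° − (0.0592/n) log Q: log Q = (E° − E)·n/0.0592 = (+0.24 − (+0.205))·1/0.0592 = 0.5912.
So 1·log[Na⁺] = 1·log(0.00949) − log Q = -2.0227 − (0.5912) = -2.6139; [Na⁺] = 10^(-2.6139) ≈ 0.0024 M.

0.0024 M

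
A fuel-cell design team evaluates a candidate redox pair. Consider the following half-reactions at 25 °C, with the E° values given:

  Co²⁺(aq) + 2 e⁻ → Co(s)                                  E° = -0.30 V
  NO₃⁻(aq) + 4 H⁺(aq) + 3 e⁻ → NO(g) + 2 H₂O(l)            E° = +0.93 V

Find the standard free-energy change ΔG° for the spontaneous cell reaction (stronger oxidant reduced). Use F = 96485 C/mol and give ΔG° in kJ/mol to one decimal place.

-712.1 kJ/mol

NO₃⁻/NO (E° = +0.93 V) is the cathode; Co²⁺/Co (E° = -0.30 V) is the anode, so E°cell = +1.23 V.
Balancing electrons gives n = 6 (lcm of 3 and 2).
ΔG° = −nFE° = −(6)(96485)(+1.23) = -712,059 J = -712.1 kJ/mol.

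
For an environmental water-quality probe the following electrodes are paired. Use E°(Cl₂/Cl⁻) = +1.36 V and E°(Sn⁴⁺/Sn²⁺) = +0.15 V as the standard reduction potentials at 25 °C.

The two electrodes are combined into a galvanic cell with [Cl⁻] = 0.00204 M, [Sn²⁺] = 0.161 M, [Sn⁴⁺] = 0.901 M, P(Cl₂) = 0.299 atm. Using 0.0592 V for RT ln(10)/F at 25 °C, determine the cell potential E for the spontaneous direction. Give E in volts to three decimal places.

+1.332 V

Cl₂/Cl⁻ is the cathode (higher E°), Sn⁴⁺/Sn²⁺ the anode: E°cell = +1.36 − (+0.15) = +1.21 V, n = 2.
Overall: Cl₂(g) + Sn²⁺(aq) → 2 Cl⁻(aq) + Sn⁴⁺(aq)
Q = [Cl⁻]^2·[Sn⁴⁺] / (P(Cl₂)·[Sn²⁺]); log Q = -4.109.
E = E° − (0.0592/n) log Q = +1.21 − (0.0592/2)(-4.109) = +1.332 V.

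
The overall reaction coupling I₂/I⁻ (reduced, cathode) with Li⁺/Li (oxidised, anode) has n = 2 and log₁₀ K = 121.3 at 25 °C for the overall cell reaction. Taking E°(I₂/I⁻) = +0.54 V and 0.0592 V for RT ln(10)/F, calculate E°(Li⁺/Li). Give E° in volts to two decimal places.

-3.05 V

E°cell = (0.0592/n)·log K = (0.0592/2)(121.3) = +3.590 V.
Since I₂/I⁻ is the cathode and Li⁺/Li the anode, E°cell = E°(I₂/I⁻) − E°(Li⁺/Li).
So E°(Li⁺/Li) = E°(I₂/I⁻) − E°cell = (+0.54) − (+3.590) = -3.05 V.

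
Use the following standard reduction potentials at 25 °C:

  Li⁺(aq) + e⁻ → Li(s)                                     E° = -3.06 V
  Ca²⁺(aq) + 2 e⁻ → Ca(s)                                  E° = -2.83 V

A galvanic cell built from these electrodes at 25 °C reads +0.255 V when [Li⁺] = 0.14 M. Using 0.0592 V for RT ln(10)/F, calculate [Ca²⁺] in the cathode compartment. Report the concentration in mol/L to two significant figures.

0.14 M

Ca²⁺/Ca is the cathode, Li⁺/Li the anode: E°cell = +0.23 V, n = 2.
Overall reaction: Ca²⁺(aq) + 2 Li(s) → Ca(s) + 2 Li⁺(aq); Q = [Li⁺]^2/[Ca²⁺]^1.
From E = E° − (0.0592/n) log Q: log Q = (E° − E)·n/0.0592 = (+0.23 − (+0.255))·2/0.0592 = -0.8446.
So 1·log[Ca²⁺] = 2·log(0.14) − log Q = -1.7077 − (-0.8446) = -0.8631; [Ca²⁺] = 10^(-0.8631) ≈ 0.14 M.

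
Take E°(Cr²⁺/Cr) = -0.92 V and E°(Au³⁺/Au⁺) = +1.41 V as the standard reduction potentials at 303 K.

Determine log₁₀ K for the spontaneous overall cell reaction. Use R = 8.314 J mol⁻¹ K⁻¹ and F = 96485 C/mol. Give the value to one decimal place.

77.5

Cathode: Au³⁺/Au⁺; anode: Cr²⁺/Cr. E°cell = (+1.41) − (-0.92) = +2.33 V, with n = 2.
ΔG° = −nFE° = −RT ln K, so ln K = nFE°/(RT) = (2)(96485)(+2.33) / ((8.314)(303)) = 178.481.
log₁₀ K = 178.481 / ln 10 = 77.5.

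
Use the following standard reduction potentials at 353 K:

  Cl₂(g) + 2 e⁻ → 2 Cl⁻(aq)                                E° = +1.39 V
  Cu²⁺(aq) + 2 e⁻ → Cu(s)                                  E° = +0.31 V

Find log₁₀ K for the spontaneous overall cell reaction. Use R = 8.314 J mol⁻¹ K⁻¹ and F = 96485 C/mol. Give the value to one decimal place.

30.8

Cathode: Cl₂/Cl⁻; anode: Cu²⁺/Cu. E°cell = (+1.39) − (+0.31) = +1.08 V, with n = 2.
ΔG° = −nFE° = −RT ln K, so ln K = nFE°/(RT) = (2)(96485)(+1.08) / ((8.314)(353)) = 71.012.
log₁₀ K = 71.012 / ln 10 = 30.8.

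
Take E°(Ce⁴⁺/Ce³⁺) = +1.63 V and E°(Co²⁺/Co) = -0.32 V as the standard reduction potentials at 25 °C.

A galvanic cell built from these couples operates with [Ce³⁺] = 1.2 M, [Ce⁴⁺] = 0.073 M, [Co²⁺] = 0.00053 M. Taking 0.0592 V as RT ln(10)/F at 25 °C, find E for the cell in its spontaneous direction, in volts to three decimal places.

Ce⁴⁺/Ce³⁺ is the cathode (higher E°), Co²⁺/Co the anode: E°cell = +1.63 − (-0.32) = +1.95 V, n = 2.
Overall: 2 Ce⁴⁺(aq) + Co(s) → 2 Ce³⁺(aq) + Co²⁺(aq)
Q = [Ce³⁺]^2·[Co²⁺] / ([Ce⁴⁺]^2); log Q = -0.844.
E = E° − (0.0592/n) log Q = +1.95 − (0.0592/2)(-0.844) = +1.975 V.

+1.975 V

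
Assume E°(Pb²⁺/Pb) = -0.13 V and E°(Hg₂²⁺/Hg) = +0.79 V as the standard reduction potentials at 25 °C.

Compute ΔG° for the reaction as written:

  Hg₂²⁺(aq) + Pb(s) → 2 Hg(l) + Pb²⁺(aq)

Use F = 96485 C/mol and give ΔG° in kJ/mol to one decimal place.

-177.5 kJ/mol

As written, Hg₂²⁺/Hg is reduced (cathode) and Pb²⁺/Pb is oxidised (anode), so E°cell = (+0.79) − (-0.13) = +0.92 V.
Balancing electrons gives n = 2.
ΔG° = −nFE° = −(2)(96485)(+0.92) = -177,532 J = -177.5 kJ/mol.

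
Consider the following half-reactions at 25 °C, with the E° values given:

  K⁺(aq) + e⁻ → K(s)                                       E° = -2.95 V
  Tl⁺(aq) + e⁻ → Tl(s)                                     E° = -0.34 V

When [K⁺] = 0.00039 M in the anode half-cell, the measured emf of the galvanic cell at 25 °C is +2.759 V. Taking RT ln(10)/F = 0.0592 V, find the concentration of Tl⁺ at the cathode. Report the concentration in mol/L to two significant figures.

Tl⁺/Tl is the cathode, K⁺/K the anode: E°cell = +2.61 V, n = 1.
Overall reaction: Tl⁺(aq) + K(s) → Tl(s) + K⁺(aq); Q = [K⁺]^1/[Tl⁺]^1.
From E = E° − (0.0592/n) log Q: log Q = (E° − E)·n/0.0592 = (+2.61 − (+2.759))·1/0.0592 = -2.5169.
So 1·log[Tl⁺] = 1·log(0.00039) − log Q = -3.4089 − (-2.5169) = -0.8920; [Tl⁺] = 10^(-0.8920) ≈ 0.13 M.

0.13 M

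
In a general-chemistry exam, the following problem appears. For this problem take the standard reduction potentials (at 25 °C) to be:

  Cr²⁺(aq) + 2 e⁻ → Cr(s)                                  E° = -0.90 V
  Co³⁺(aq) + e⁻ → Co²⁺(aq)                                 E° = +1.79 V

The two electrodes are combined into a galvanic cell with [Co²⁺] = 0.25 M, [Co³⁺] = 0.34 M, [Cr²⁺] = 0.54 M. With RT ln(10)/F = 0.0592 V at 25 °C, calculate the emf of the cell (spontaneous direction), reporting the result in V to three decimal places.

+2.706 V

Co³⁺/Co²⁺ is the cathode (higher E°), Cr²⁺/Cr the anode: E°cell = +1.79 − (-0.90) = +2.69 V, n = 2.
Overall: 2 Co³⁺(aq) + Cr(s) → 2 Co²⁺(aq) + Cr²⁺(aq)
Q = [Co²⁺]^2·[Cr²⁺] / ([Co³⁺]^2); log Q = -0.535.
E = E° − (0.0592/n) log Q = +2.69 − (0.0592/2)(-0.535) = +2.706 V.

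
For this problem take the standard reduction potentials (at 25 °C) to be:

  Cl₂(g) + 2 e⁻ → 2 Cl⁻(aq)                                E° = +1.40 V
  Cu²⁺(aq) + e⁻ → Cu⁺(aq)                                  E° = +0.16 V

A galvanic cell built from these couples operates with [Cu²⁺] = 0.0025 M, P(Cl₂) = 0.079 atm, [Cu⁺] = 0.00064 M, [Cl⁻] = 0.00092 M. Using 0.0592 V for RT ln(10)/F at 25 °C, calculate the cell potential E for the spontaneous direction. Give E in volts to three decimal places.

Cl₂/Cl⁻ is the cathode (higher E°), Cu²⁺/Cu⁺ the anode: E°cell = +1.40 − (+0.16) = +1.24 V, n = 2.
Overall: Cl₂(g) + 2 Cu⁺(aq) → 2 Cl⁻(aq) + 2 Cu²⁺(aq)
Q = [Cl⁻]^2·[Cu²⁺]^2 / (P(Cl₂)·[Cu⁺]^2); log Q = -3.787.
E = E° − (0.0592/n) log Q = +1.24 − (0.0592/2)(-3.787) = +1.352 V.

+1.352 V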